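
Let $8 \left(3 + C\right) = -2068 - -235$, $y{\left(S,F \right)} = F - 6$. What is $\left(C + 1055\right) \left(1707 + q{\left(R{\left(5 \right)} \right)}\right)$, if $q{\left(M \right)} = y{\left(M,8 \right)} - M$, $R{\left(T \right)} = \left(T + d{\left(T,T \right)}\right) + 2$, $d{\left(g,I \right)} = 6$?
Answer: $1395596$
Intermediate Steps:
$y{\left(S,F \right)} = -6 + F$ ($y{\left(S,F \right)} = F - 6 = -6 + F$)
$R{\left(T \right)} = 8 + T$ ($R{\left(T \right)} = \left(T + 6\right) + 2 = \left(6 + T\right) + 2 = 8 + T$)
$q{\left(M \right)} = 2 - M$ ($q{\left(M \right)} = \left(-6 + 8\right) - M = 2 - M$)
$C = - \frac{1857}{8}$ ($C = -3 + \frac{-2068 - -235}{8} = -3 + \frac{-2068 + 235}{8} = -3 + \frac{1}{8} \left(-1833\right) = -3 - \frac{1833}{8} = - \frac{1857}{8} \approx -232.13$)
$\left(C + 1055\right) \left(1707 + q{\left(R{\left(5 \right)} \right)}\right) = \left(- \frac{1857}{8} + 1055\right) \left(1707 + \left(2 - \left(8 + 5\right)\right)\right) = \frac{6583 \left(1707 + \left(2 - 13\right)\right)}{8} = \frac{6583 \left(1707 - 11\right)}{8} = \frac{6583}{8} \cdot 1696 = 1395596$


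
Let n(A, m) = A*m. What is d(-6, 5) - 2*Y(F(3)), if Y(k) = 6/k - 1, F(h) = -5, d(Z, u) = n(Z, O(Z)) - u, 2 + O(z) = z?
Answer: 237/5 ≈ 47.400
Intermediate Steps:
O(z) = -2 + z
d(Z, u) = -u + Z*(-2 + Z) (d(Z, u) = Z*(-2 + Z) - u = -u + Z*(-2 + Z))
Y(k) = -1 + 6/k
d(-6, 5) - 2*Y(F(3)) = (-1*5 - 6*(-2 - 6)) - 2*(6 - 1*(-5))/(-5) = (-5 - 6*(-8)) - (-2)*(6 + 5)/5 = (-5 + 48) - (-2)*11/5 = 43 - 2*(-11/5) = 43 + 22/5 = 237/5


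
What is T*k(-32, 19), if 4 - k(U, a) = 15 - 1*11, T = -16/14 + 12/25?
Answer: 0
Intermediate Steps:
T = -116/175 (T = -16*1/14 + 12*(1/25) = -8/7 + 12/25 = -116/175 ≈ -0.66286)
k(U, a) = 0 (k(U, a) = 4 - (15 - 1*11) = 4 - (15 - 11) = 4 - 1*4 = 4 - 4 = 0)
T*k(-32, 19) = -116/175*0 = 0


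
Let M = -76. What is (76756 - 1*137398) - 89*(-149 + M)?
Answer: -40617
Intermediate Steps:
(76756 - 1*137398) - 89*(-149 + M) = (76756 - 1*137398) - 89*(-149 - 76) = (76756 - 137398) - 89*(-225) = -60642 - 1*(-20025) = -60642 + 20025 = -40617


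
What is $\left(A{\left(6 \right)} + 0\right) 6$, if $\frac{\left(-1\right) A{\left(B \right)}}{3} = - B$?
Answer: $108$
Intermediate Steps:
$A{\left(B \right)} = 3 B$ ($A{\left(B \right)} = - 3 \left(- B\right) = 3 B$)
$\left(A{\left(6 \right)} + 0\right) 6 = \left(3 \cdot 6 + 0\right) 6 = \left(18 + 0\right) 6 = 18 \cdot 6 = 108$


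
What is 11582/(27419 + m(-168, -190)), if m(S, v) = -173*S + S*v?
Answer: 11582/88403 ≈ 0.13101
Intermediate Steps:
11582/(27419 + m(-168, -190)) = 11582/(27419 - 168*(-173 - 190)) = 11582/(27419 - 168*(-363)) = 11582/(27419 + 60984) = 11582/88403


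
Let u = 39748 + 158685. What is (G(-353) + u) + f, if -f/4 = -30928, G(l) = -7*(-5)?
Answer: 322180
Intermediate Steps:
G(l) = 35
f = 123712 (f = -4*(-30928) = 123712)
u = 198433
(G(-353) + u) + f = (35 + 198433) + 123712 = 198468 + 123712 = 322180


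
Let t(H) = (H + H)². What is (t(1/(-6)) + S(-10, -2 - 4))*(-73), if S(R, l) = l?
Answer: 3869/9 ≈ 429.89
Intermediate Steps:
t(H) = 4*H² (t(H) = (2*H)² = 4*H²)
(t(1/(-6)) + S(-10, -2 - 4))*(-73) = (4*(1/(-6))² + (-2 - 4))*(-73) = (4*(-⅙)² - 6)*(-73) = (4*(1/36) - 6)*(-73) = (⅑ - 6)*(-73) = -53/9*(-73) = 3869/9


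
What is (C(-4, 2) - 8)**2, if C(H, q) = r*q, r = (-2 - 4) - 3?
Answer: 676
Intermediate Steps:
r = -9 (r = -6 - 3 = -9)
C(H, q) = -9*q
(C(-4, 2) - 8)**2 = (-9*2 - 8)**2 = (-18 - 8)**2 = (-26)**2 = 676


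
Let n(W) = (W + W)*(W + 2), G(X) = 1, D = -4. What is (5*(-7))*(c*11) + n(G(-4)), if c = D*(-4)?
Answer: -6154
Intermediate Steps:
c = 16 (c = -4*(-4) = 16)
n(W) = 2*W*(2 + W) (n(W) = (2*W)*(2 + W) = 2*W*(2 + W))
(5*(-7))*(c*11) + n(G(-4)) = (5*(-7))*(16*11) + 2*1*(2 + 1) = -35*176 + 2*1*3 = -6160 + 6 = -6154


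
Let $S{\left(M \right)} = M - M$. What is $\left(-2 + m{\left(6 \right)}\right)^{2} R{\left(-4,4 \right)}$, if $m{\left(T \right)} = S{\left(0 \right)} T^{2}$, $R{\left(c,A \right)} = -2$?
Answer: $-8$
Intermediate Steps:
$S{\left(M \right)} = 0$
$m{\left(T \right)} = 0$ ($m{\left(T \right)} = 0 T^{2} = 0$)
$\left(-2 + m{\left(6 \right)}\right)^{2} R{\left(-4,4 \right)} = \left(-2 + 0\right)^{2} \left(-2\right) = \left(-2\right)^{2} \left(-2\right) = 4 \left(-2\right) = -8$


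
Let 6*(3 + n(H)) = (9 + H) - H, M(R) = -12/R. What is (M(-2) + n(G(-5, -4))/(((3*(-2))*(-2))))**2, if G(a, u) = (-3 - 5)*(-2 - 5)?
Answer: 2209/64 ≈ 34.516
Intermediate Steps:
G(a, u) = 56 (G(a, u) = -8*(-7) = 56)
n(H) = -3/2 (n(H) = -3 + ((9 + H) - H)/6 = -3 + (1/6)*9 = -3 + 3/2 = -3/2)
(M(-2) + n(G(-5, -4))/(((3*(-2))*(-2))))**2 = (-12/(-2) - 3/(2*((3*(-2))*(-2))))**2 = (-12*(-1/2) - 3/(2*((-6*(-2)))))**2 = (6 - 3/2/12)**2 = (6 - 3/2*1/12)**2 = (6 - 1/8)**2 = (47/8)**2 = 2209/64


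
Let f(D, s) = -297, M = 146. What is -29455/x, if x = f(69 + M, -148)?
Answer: 29455/297 ≈ 99.175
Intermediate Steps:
x = -297
-29455/x = -29455/(-297) = -29455*(-1/297) = 29455/297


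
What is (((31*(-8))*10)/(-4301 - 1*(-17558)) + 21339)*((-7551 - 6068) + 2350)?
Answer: -3187872117967/13257 ≈ -2.4047e+8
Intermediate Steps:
(((31*(-8))*10)/(-4301 - 1*(-17558)) + 21339)*((-7551 - 6068) + 2350) = ((-248*10)/(-4301 + 17558) + 21339)*(-13619 + 2350) = (-2480/13257 + 21339)*(-11269) = (282888643/13257)*(-11269) = -3187872117967/13257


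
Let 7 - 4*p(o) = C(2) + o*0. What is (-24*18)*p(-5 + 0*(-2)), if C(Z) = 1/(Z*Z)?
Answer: -729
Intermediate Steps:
C(Z) = Z**(-2) (C(Z) = 1/(Z**2) = Z**(-2))
p(o) = 27/16 (p(o) = 7/4 - (2**(-2) + o*0)/4 = 7/4 - (1/4 + 0)/4 = 7/4 - 1/4*1/4 = 7/4 - 1/16 = 27/16)
(-24*18)*p(-5 + 0*(-2)) = -24*18*(27/16) = -432*27/16 = -729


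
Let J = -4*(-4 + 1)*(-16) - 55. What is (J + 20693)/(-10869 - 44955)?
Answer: -10223/27912 ≈ -0.36626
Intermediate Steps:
J = -247 (J = -4*(-3)*(-16) - 55 = 12*(-16) - 55 = -192 - 55 = -247)
(J + 20693)/(-10869 - 44955) = (-247 + 20693)/(-10869 - 44955) = 20446/(-55824) = 20446*(-1/55824) = -10223/27912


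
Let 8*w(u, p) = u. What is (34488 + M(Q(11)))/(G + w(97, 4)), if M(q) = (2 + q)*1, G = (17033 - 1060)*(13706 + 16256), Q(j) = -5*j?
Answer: 55096/765732861 ≈ 7.1952e-5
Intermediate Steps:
G = 478583026 (G = 15973*29962 = 478583026)
M(q) = 2 + q
w(u, p) = u/8
(34488 + M(Q(11)))/(G + w(97, 4)) = (34488 + (2 - 5*11))/(478583026 + (⅛)*97) = (34488 + (2 - 55))/(478583026 + 97/8) = (34488 - 53)/(3828664305/8) = 34435*(8/3828664305) = 55096/765732861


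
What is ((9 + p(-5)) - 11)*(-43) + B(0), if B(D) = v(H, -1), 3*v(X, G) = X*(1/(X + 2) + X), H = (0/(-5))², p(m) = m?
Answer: 301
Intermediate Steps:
H = 0 (H = (0*(-⅕))² = 0² = 0)
v(X, G) = X*(X + 1/(2 + X))/3 (v(X, G) = (X*(1/(X + 2) + X))/3 = (X*(1/(2 + X) + X))/3 = (X*(X + 1/(2 + X)))/3 = X*(X + 1/(2 + X))/3)
B(D) = 0 (B(D) = (⅓)*0*(1 + 0² + 2*0)/(2 + 0) = (⅓)*0*(1 + 0 + 0)/2 = (⅓)*0*(½)*1 = 0)
((9 + p(-5)) - 11)*(-43) + B(0) = ((9 - 5) - 11)*(-43) + 0 = (4 - 11)*(-43) + 0 = -7*(-43) + 0 = 301 + 0 = 301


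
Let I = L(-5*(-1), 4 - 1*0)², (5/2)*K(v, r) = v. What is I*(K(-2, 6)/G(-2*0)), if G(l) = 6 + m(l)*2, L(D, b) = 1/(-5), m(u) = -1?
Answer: -1/125 ≈ -0.0080000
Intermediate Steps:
K(v, r) = 2*v/5
L(D, b) = -⅕
G(l) = 4 (G(l) = 6 - 1*2 = 6 - 2 = 4)
I = 1/25 (I = (-⅕)² = 1/25 ≈ 0.040000)
I*(K(-2, 6)/G(-2*0)) = (((⅖)*(-2))/4)/25 = (-⅘*¼)/25 = (1/25)*(-⅕) = -1/125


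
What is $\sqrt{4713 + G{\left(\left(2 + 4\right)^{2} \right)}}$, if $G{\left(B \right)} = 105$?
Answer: $\sqrt{4818} \approx 69.412$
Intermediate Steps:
$\sqrt{4713 + G{\left(\left(2 + 4\right)^{2} \right)}} = \sqrt{4713 + 105} = \sqrt{4818}$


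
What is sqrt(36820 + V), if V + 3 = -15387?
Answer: sqrt(21430) ≈ 146.39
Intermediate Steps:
V = -15390 (V = -3 - 15387 = -15390)
sqrt(36820 + V) = sqrt(36820 - 15390) = sqrt(21430)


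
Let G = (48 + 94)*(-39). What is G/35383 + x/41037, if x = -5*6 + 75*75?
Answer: -9765007/484004057 ≈ -0.020175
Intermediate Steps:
x = 5595 (x = -30 + 5625 = 5595)
G = -5538 (G = 142*(-39) = -5538)
G/35383 + x/41037 = -5538/35383 + 5595/41037 = -5538*1/35383 + 5595*(1/41037) = -5538/35383 + 1865/13679 = -9765007/484004057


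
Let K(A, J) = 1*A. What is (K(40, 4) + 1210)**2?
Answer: 1562500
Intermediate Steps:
K(A, J) = A
(K(40, 4) + 1210)**2 = (40 + 1210)**2 = 1250**2 = 1562500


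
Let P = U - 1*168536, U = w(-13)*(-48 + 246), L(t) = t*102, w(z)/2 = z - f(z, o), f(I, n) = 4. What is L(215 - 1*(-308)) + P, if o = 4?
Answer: -121922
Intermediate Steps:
w(z) = -8 + 2*z (w(z) = 2*(z - 1*4) = 2*(z - 4) = 2*(-4 + z) = -8 + 2*z)
L(t) = 102*t
U = -6732 (U = (-8 + 2*(-13))*(-48 + 246) = (-8 - 26)*198 = -34*198 = -6732)
P = -175268 (P = -6732 - 1*168536 = -6732 - 168536 = -175268)
L(215 - 1*(-308)) + P = 102*(215 - 1*(-308)) - 175268 = 102*(215 + 308) - 175268 = 102*523 - 175268 = 53346 - 175268 = -121922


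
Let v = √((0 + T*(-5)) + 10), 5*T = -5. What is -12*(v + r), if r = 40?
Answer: -480 - 12*√15 ≈ -526.48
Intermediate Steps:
T = -1 (T = (⅕)*(-5) = -1)
v = √15 (v = √((0 - 1*(-5)) + 10) = √((0 + 5) + 10) = √(5 + 10) = √15 ≈ 3.8730)
-12*(v + r) = -12*(√15 + 40) = -12*(40 + √15) = -480 - 12*√15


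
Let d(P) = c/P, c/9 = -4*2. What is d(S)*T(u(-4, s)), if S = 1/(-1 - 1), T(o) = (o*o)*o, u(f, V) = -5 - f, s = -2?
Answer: -144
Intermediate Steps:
T(o) = o³ (T(o) = o²*o = o³)
c = -72 (c = 9*(-4*2) = 9*(-8) = -72)
S = -½ (S = 1/(-2) = -½ ≈ -0.50000)
d(P) = -72/P
d(S)*T(u(-4, s)) = (-72/(-½))*(-5 - 1*(-4))³ = (-72*(-2))*(-5 + 4)³ = 144*(-1)³ = 144*(-1) = -144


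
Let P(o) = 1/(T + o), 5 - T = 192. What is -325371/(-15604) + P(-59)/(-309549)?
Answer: 12388346932319/594114919308 ≈ 20.852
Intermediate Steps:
T = -187 (T = 5 - 1*192 = 5 - 192 = -187)
P(o) = 1/(-187 + o)
-325371/(-15604) + P(-59)/(-309549) = -325371/(-15604) + 1/(-187 - 59*(-309549)) = -325371*(-1/15604) - 1/309549/(-246) = 325371/15604 - 1/246*(-1/309549) = 325371/15604 + 1/76149054 = 12388346932319/594114919308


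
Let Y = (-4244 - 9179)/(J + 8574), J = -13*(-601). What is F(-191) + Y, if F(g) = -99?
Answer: -1635736/16387 ≈ -99.819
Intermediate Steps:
J = 7813
Y = -13423/16387 (Y = (-4244 - 9179)/(7813 + 8574) = -13423/16387 ≈ -0.81913)
F(-191) + Y = -99 - 13423/16387 = -1635736/16387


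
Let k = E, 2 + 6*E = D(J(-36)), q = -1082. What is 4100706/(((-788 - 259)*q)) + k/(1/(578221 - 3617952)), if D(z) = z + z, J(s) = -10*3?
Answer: 17791787732102/566427 ≈ 3.1411e+7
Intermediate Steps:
J(s) = -30
D(z) = 2*z
E = -31/3 (E = -1/3 + (2*(-30))/6 = -1/3 + (1/6)*(-60) = -1/3 - 10 = -31/3 ≈ -10.333)
k = -31/3 ≈ -10.333
4100706/(((-788 - 259)*q)) + k/(1/(578221 - 3617952)) = 4100706/(((-788 - 259)*(-1082))) - 31/(3*(1/(578221 - 3617952))) = 4100706/((-1047*(-1082))) - 31/(3*(1/(-3039731))) = 4100706/1132854 - 31/(3*(-1/3039731)) = 4100706*(1/1132854) - 31/3*(-3039731) = 683451/188809 + 94231661/3 = 17791787732102/566427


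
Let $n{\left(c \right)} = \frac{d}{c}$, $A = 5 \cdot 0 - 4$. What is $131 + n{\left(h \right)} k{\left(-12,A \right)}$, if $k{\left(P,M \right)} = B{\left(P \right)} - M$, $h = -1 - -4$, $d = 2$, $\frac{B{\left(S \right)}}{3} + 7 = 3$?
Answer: $\frac{377}{3} \approx 125.67$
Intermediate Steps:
$B{\left(S \right)} = -12$ ($B{\left(S \right)} = -21 + 3 \cdot 3 = -21 + 9 = -12$)
$h = 3$ ($h = -1 + 4 = 3$)
$A = -4$ ($A = 0 - 4 = -4$)
$n{\left(c \right)} = \frac{2}{c}$
$k{\left(P,M \right)} = -12 - M$
$131 + n{\left(h \right)} k{\left(-12,A \right)} = 131 + \frac{2}{3} \left(-12 - -4\right) = 131 + 2 \cdot \frac{1}{3} \left(-12 + 4\right) = 131 + \frac{2}{3} \left(-8\right) = 131 - \frac{16}{3} = \frac{377}{3}$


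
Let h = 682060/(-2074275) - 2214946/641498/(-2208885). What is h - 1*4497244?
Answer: -12589020175331126516993/2799274234371615 ≈ -4.4972e+6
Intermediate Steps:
h = -920448787187933/2799274234371615 (h = 682060*(-1/2074275) - 2214946*1/641498*(-1/2208885) = -136412/414855 - 1107473/320749*(-1/2208885) = -136412/414855 + 1107473/708497654865 = -920448787187933/2799274234371615 ≈ -0.32882)
h - 1*4497244 = -920448787187933/2799274234371615 - 1*4497244 = -920448787187933/2799274234371615 - 4497244 = -12589020175331126516993/2799274234371615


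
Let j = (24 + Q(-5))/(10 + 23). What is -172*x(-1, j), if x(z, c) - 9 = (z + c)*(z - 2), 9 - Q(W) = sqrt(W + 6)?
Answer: -17200/11 ≈ -1563.6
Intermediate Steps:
Q(W) = 9 - sqrt(6 + W) (Q(W) = 9 - sqrt(W + 6) = 9 - sqrt(6 + W))
j = 32/33 (j = (24 + (9 - sqrt(6 - 5)))/(10 + 23) = (24 + (9 - sqrt(1)))/33 = (24 + (9 - 1*1))*(1/33) = (24 + (9 - 1))*(1/33) = (24 + 8)*(1/33) = 32*(1/33) = 32/33 ≈ 0.96970)
x(z, c) = 9 + (-2 + z)*(c + z) (x(z, c) = 9 + (z + c)*(z - 2) = 9 + (c + z)*(-2 + z) = 9 + (-2 + z)*(c + z))
-172*x(-1, j) = -172*(9 + (-1)**2 - 2*32/33 - 2*(-1) + (32/33)*(-1)) = -172*(9 + 1 - 64/33 + 2 - 32/33) = -172*100/11 = -17200/11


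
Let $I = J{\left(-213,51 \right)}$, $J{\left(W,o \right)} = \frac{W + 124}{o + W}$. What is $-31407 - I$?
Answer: $- \frac{5088023}{162} \approx -31408.0$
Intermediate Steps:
$J{\left(W,o \right)} = \frac{124 + W}{W + o}$
$I = \frac{89}{162}$ ($I = \frac{124 - 213}{-213 + 51} = \frac{1}{-162} \left(-89\right) = \left(- \frac{1}{162}\right) \left(-89\right) = \frac{89}{162} \approx 0.54938$)
$-31407 - I = -31407 - \frac{89}{162} = - \frac{5088023}{162}$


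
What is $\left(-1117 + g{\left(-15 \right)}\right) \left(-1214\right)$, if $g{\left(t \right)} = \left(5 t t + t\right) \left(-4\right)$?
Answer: $6746198$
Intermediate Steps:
$g{\left(t \right)} = - 20 t^{2} - 4 t$ ($g{\left(t \right)} = \left(5 t^{2} + t\right) \left(-4\right) = \left(t + 5 t^{2}\right) \left(-4\right) = - 20 t^{2} - 4 t$)
$\left(-1117 + g{\left(-15 \right)}\right) \left(-1214\right) = \left(-1117 - - 60 \left(1 + 5 \left(-15\right)\right)\right) \left(-1214\right) = \left(-1117 - - 60 \left(1 - 75\right)\right) \left(-1214\right) = \left(-1117 - \left(-60\right) \left(-74\right)\right) \left(-1214\right) = \left(-1117 - 4440\right) \left(-1214\right) = \left(-5557\right) \left(-1214\right) = 6746198$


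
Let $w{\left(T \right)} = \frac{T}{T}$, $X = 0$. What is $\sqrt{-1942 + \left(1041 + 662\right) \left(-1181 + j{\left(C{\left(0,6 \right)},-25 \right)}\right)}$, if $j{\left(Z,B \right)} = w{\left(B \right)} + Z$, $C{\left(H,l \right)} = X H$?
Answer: $3 i \sqrt{223498} \approx 1418.3 i$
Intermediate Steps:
$w{\left(T \right)} = 1$
$C{\left(H,l \right)} = 0$ ($C{\left(H,l \right)} = 0 H = 0$)
$j{\left(Z,B \right)} = 1 + Z$
$\sqrt{-1942 + \left(1041 + 662\right) \left(-1181 + j{\left(C{\left(0,6 \right)},-25 \right)}\right)} = \sqrt{-1942 + \left(1041 + 662\right) \left(-1181 + \left(1 + 0\right)\right)} = \sqrt{-1942 + 1703 \left(-1181 + 1\right)} = \sqrt{-1942 + 1703 \left(-1180\right)} = \sqrt{-1942 - 2009540} = \sqrt{-2011482} = 3 i \sqrt{223498}$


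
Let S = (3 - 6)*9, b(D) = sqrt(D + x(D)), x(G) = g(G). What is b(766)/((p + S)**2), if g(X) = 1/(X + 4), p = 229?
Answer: sqrt(454162170)/31419080 ≈ 0.00067829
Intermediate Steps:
g(X) = 1/(4 + X)
x(G) = 1/(4 + G)
b(D) = sqrt(D + 1/(4 + D))
S = -27 (S = -3*9 = -27)
b(766)/((p + S)**2) = sqrt((1 + 766*(4 + 766))/(4 + 766))/((229 - 27)**2) = sqrt((1 + 766*770)/770)/(202**2) = sqrt((1 + 589820)/770)/40804 = sqrt((1/770)*589821)*(1/40804) = sqrt(589821/770)*(1/40804) = (sqrt(454162170)/770)*(1/40804) = sqrt(454162170)/31419080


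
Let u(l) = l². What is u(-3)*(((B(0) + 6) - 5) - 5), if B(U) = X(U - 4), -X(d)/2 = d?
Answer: 36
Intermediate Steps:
X(d) = -2*d
B(U) = 8 - 2*U (B(U) = -2*(U - 4) = -2*(-4 + U) = 8 - 2*U)
u(-3)*(((B(0) + 6) - 5) - 5) = (-3)²*((((8 - 2*0) + 6) - 5) - 5) = 9*((((8 + 0) + 6) - 5) - 5) = 9*(((8 + 6) - 5) - 5) = 9*((14 - 5) - 5) = 9*(9 - 5) = 9*4 = 36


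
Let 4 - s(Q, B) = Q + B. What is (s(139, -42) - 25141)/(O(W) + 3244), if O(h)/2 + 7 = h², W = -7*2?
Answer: -12617/1811 ≈ -6.9669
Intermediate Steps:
W = -14
O(h) = -14 + 2*h²
s(Q, B) = 4 - B - Q (s(Q, B) = 4 - (Q + B) = 4 - (B + Q) = 4 + (-B - Q) = 4 - B - Q)
(s(139, -42) - 25141)/(O(W) + 3244) = ((4 - 1*(-42) - 1*139) - 25141)/((-14 + 2*(-14)²) + 3244) = ((4 + 42 - 139) - 25141)/((-14 + 2*196) + 3244) = (-93 - 25141)/((-14 + 392) + 3244) = -25234/(378 + 3244) = -25234/3622 = -25234*1/3622 = -12617/1811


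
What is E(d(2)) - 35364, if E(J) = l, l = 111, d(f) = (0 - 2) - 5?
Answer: -35253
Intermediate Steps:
d(f) = -7 (d(f) = -2 - 5 = -7)
E(J) = 111
E(d(2)) - 35364 = 111 - 35364 = -35253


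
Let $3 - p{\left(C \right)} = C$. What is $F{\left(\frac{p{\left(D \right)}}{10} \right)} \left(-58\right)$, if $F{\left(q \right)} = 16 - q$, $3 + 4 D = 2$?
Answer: $- \frac{18183}{20} \approx -909.15$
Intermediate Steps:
$D = - \frac{1}{4}$ ($D = - \frac{3}{4} + \frac{1}{4} \cdot 2 = - \frac{3}{4} + \frac{1}{2} = - \frac{1}{4} \approx -0.25$)
$p{\left(C \right)} = 3 - C$
$F{\left(\frac{p{\left(D \right)}}{10} \right)} \left(-58\right) = \left(16 - \frac{3 - - \frac{1}{4}}{10}\right) \left(-58\right) = \left(16 - \left(3 + \frac{1}{4}\right) \frac{1}{10}\right) \left(-58\right) = \left(16 - \frac{13}{4} \cdot \frac{1}{10}\right) \left(-58\right) = \left(16 - \frac{13}{40}\right) \left(-58\right) = \frac{627}{40} \left(-58\right) = - \frac{18183}{20}$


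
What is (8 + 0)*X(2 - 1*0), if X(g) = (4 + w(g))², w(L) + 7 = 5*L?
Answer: 392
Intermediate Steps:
w(L) = -7 + 5*L
X(g) = (-3 + 5*g)² (X(g) = (4 + (-7 + 5*g))² = (-3 + 5*g)²)
(8 + 0)*X(2 - 1*0) = (8 + 0)*(-3 + 5*(2 - 1*0))² = 8*(-3 + 5*(2 + 0))² = 8*(-3 + 5*2)² = 8*(-3 + 10)² = 8*7² = 8*49 = 392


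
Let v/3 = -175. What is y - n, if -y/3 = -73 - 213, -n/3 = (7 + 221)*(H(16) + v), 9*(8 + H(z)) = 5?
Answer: -363334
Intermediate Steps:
v = -525 (v = 3*(-175) = -525)
H(z) = -67/9 (H(z) = -8 + (⅑)*5 = -8 + 5/9 = -67/9)
n = 364192 (n = -3*(7 + 221)*(-67/9 - 525) = -684*(-4792)/9 = -3*(-364192/3) = 364192)
y = 858 (y = -3*(-73 - 213) = -3*(-286) = 858)
y - n = 858 - 1*364192 = 858 - 364192 = -363334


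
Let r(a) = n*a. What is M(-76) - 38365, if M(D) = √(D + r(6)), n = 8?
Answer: -38365 + 2*I*√7 ≈ -38365.0 + 5.2915*I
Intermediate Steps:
r(a) = 8*a
M(D) = √(48 + D) (M(D) = √(D + 8*6) = √(D + 48) = √(48 + D))
M(-76) - 38365 = √(48 - 76) - 38365 = √(-28) - 38365 = 2*I*√7 - 38365 = -38365 + 2*I*√7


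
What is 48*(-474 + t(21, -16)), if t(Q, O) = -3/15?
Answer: -113808/5 ≈ -22762.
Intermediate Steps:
t(Q, O) = -⅕ (t(Q, O) = -3*1/15 = -⅕)
48*(-474 + t(21, -16)) = 48*(-474 - ⅕) = 48*(-2371/5) = -113808/5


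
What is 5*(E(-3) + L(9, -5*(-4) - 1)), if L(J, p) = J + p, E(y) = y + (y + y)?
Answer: 95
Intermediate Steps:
E(y) = 3*y (E(y) = y + 2*y = 3*y)
5*(E(-3) + L(9, -5*(-4) - 1)) = 5*(3*(-3) + (9 + (-5*(-4) - 1))) = 5*(-9 + (9 + (20 - 1))) = 5*(-9 + (9 + 19)) = 5*(-9 + 28) = 5*19 = 95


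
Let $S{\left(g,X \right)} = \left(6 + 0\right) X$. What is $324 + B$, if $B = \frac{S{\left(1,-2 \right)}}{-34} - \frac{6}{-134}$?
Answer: $\frac{369489}{1139} \approx 324.4$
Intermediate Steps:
$S{\left(g,X \right)} = 6 X$
$B = \frac{453}{1139}$ ($B = \frac{6 \left(-2\right)}{-34} - \frac{6}{-134} = \left(-12\right) \left(- \frac{1}{34}\right) - - \frac{3}{67} = \frac{6}{17} + \frac{3}{67} = \frac{453}{1139} \approx 0.39772$)
$324 + B = 324 + \frac{453}{1139} = \frac{369489}{1139}$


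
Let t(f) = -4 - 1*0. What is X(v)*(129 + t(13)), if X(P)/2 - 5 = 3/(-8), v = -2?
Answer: 4625/4 ≈ 1156.3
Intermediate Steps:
t(f) = -4 (t(f) = -4 + 0 = -4)
X(P) = 37/4 (X(P) = 10 + 2*(3/(-8)) = 10 + 2*(3*(-1/8)) = 10 + 2*(-3/8) = 10 - 3/4 = 37/4)
X(v)*(129 + t(13)) = 37*(129 - 4)/4 = (37/4)*125 = 4625/4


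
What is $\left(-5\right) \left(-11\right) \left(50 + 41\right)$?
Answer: $5005$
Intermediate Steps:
$\left(-5\right) \left(-11\right) \left(50 + 41\right) = 55 \cdot 91 = 5005$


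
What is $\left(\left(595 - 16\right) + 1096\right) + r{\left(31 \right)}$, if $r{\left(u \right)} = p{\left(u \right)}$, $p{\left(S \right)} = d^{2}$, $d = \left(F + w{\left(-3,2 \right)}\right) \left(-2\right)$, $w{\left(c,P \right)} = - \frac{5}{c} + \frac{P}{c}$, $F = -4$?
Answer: $1711$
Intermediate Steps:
$d = 6$ ($d = \left(-4 + \frac{-5 + 2}{-3}\right) \left(-2\right) = \left(-4 - -1\right) \left(-2\right) = \left(-4 + 1\right) \left(-2\right) = \left(-3\right) \left(-2\right) = 6$)
$p{\left(S \right)} = 36$ ($p{\left(S \right)} = 6^{2} = 36$)
$r{\left(u \right)} = 36$
$\left(\left(595 - 16\right) + 1096\right) + r{\left(31 \right)} = \left(\left(595 - 16\right) + 1096\right) + 36 = \left(579 + 1096\right) + 36 = 1675 + 36 = 1711$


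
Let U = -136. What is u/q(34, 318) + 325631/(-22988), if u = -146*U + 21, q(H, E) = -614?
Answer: -328434955/7057316 ≈ -46.538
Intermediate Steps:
u = 19877 (u = -146*(-136) + 21 = 19856 + 21 = 19877)
u/q(34, 318) + 325631/(-22988) = 19877/(-614) + 325631/(-22988) = 19877*(-1/614) + 325631*(-1/22988) = -19877/614 - 325631/22988 = -328434955/7057316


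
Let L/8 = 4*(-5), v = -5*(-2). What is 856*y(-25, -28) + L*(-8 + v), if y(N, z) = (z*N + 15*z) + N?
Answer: 217960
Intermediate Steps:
v = 10
L = -160 (L = 8*(4*(-5)) = 8*(-20) = -160)
y(N, z) = N + 15*z + N*z (y(N, z) = (N*z + 15*z) + N = (15*z + N*z) + N = N + 15*z + N*z)
856*y(-25, -28) + L*(-8 + v) = 856*(-25 + 15*(-28) - 25*(-28)) - 160*(-8 + 10) = 856*(-25 - 420 + 700) - 160*2 = 856*255 - 320 = 218280 - 320 = 217960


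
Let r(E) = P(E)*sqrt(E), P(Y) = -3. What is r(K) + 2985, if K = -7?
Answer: 2985 - 3*I*sqrt(7) ≈ 2985.0 - 7.9373*I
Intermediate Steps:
r(E) = -3*sqrt(E)
r(K) + 2985 = -3*I*sqrt(7) + 2985 = 2985 - 3*I*sqrt(7)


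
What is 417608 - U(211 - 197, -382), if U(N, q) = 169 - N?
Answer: 417453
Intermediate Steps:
417608 - U(211 - 197, -382) = 417608 - (169 - (211 - 197)) = 417608 - (169 - 1*14) = 417608 - (169 - 14) = 417608 - 1*155 = 417608 - 155 = 417453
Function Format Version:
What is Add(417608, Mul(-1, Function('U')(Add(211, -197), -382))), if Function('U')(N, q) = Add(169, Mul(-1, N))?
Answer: 417453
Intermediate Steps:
Add(417608, Mul(-1, Function('U')(Add(211, -197), -382))) = Add(417608, Mul(-1, Add(169, Mul(-1, Add(211, -197))))) = Add(417608, Mul(-1, Add(169, Mul(-1, 14)))) = Add(417608, Mul(-1, Add(169, -14))) = Add(417608, Mul(-1, 155)) = Add(417608, -155) = 417453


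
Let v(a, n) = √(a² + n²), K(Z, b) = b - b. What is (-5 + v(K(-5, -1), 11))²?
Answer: 36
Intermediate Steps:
K(Z, b) = 0
(-5 + v(K(-5, -1), 11))² = (-5 + √(0² + 11²))² = (-5 + √(0 + 121))² = (-5 + √121)² = (-5 + 11)² = 6² = 36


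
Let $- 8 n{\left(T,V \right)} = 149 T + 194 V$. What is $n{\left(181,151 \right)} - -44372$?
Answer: $\frac{298713}{8} \approx 37339.0$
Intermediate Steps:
$n{\left(T,V \right)} = - \frac{149 T}{8} - \frac{97 V}{4}$ ($n{\left(T,V \right)} = - \frac{149 T + 194 V}{8} = - \frac{149 T}{8} - \frac{97 V}{4}$)
$n{\left(181,151 \right)} - -44372 = \left(\left(- \frac{149}{8}\right) 181 - \frac{14647}{4}\right) - -44372 = \left(- \frac{26969}{8} - \frac{14647}{4}\right) + 44372 = - \frac{56263}{8} + 44372 = \frac{298713}{8}$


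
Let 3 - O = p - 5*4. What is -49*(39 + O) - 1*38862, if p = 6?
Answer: -41606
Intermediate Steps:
O = 17 (O = 3 - (6 - 5*4) = 3 - (6 - 20) = 3 - 1*(-14) = 3 + 14 = 17)
-49*(39 + O) - 1*38862 = -49*(39 + 17) - 1*38862 = -49*56 - 38862 = -2744 - 38862 = -41606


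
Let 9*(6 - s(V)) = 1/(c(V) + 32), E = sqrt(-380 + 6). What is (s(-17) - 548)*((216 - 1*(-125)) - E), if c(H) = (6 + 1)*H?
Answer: -144715285/783 + 424385*I*sqrt(374)/783 ≈ -1.8482e+5 + 10482.0*I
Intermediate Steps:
c(H) = 7*H
E = I*sqrt(374) (E = sqrt(-374) = I*sqrt(374) ≈ 19.339*I)
s(V) = 6 - 1/(9*(32 + 7*V)) (s(V) = 6 - 1/(9*(7*V + 32)) = 6 - 1/(9*(32 + 7*V)))
(s(-17) - 548)*((216 - 1*(-125)) - E) = ((1727 + 378*(-17))/(9*(32 + 7*(-17))) - 548)*((216 - 1*(-125)) - I*sqrt(374)) = ((1727 - 6426)/(9*(32 - 119)) - 548)*((216 + 125) - I*sqrt(374)) = ((1/9)*(-4699)/(-87) - 548)*(341 - I*sqrt(374)) = ((1/9)*(-1/87)*(-4699) - 548)*(341 - I*sqrt(374)) = (4699/783 - 548)*(341 - I*sqrt(374)) = -424385*(341 - I*sqrt(374))/783 = -144715285/783 + 424385*I*sqrt(374)/783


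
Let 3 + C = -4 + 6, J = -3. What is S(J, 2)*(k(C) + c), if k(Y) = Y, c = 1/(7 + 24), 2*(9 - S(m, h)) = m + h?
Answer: -285/31 ≈ -9.1935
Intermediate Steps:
S(m, h) = 9 - h/2 - m/2 (S(m, h) = 9 - (m + h)/2 = 9 - (h + m)/2 = 9 + (-h/2 - m/2) = 9 - h/2 - m/2)
c = 1/31 ≈ 0.032258
C = -1 (C = -3 + (-4 + 6) = -3 + 2 = -1)
S(J, 2)*(k(C) + c) = (9 - ½*2 - ½*(-3))*(-1 + 1/31) = (9 - 1 + 3/2)*(-30/31) = (19/2)*(-30/31) = -285/31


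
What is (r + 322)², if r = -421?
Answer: 9801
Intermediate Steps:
(r + 322)² = (-421 + 322)² = (-99)² = 9801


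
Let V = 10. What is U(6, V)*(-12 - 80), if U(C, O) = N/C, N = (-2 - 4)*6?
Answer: 552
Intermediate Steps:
N = -36 (N = -6*6 = -36)
U(C, O) = -36/C
U(6, V)*(-12 - 80) = (-36/6)*(-12 - 80) = -36*1/6*(-92) = -6*(-92) = 552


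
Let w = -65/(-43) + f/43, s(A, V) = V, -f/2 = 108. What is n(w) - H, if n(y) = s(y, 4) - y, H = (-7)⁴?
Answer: -102920/43 ≈ -2393.5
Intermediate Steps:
f = -216 (f = -2*108 = -216)
H = 2401
w = -151/43 (w = -65/(-43) - 216/43 = -65*(-1/43) - 216*1/43 = 65/43 - 216/43 = -151/43 ≈ -3.5116)
n(y) = 4 - y
n(w) - H = (4 - 1*(-151/43)) - 1*2401 = (4 + 151/43) - 2401 = 323/43 - 2401 = -102920/43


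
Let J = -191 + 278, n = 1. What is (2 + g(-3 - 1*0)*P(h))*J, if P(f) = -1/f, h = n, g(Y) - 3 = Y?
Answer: 174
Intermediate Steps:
g(Y) = 3 + Y
h = 1
J = 87
(2 + g(-3 - 1*0)*P(h))*J = (2 + (3 + (-3 - 1*0))*(-1/1))*87 = (2 + (3 + (-3 + 0))*(-1*1))*87 = (2 + (3 - 3)*(-1))*87 = (2 + 0*(-1))*87 = (2 + 0)*87 = 2*87 = 174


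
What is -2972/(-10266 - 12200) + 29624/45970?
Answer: 200538906/258190505 ≈ 0.77671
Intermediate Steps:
-2972/(-10266 - 12200) + 29624/45970 = -2972/(-22466) + 29624*(1/45970) = -2972*(-1/22466) + 14812/22985 = 1486/11233 + 14812/22985 = 200538906/258190505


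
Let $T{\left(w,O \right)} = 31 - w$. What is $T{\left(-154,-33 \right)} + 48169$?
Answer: $48354$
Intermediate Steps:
$T{\left(-154,-33 \right)} + 48169 = \left(31 - -154\right) + 48169 = \left(31 + 154\right) + 48169 = 185 + 48169 = 48354$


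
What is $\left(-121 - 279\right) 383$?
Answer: $-153200$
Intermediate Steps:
$\left(-121 - 279\right) 383 = \left(-400\right) 383 = -153200$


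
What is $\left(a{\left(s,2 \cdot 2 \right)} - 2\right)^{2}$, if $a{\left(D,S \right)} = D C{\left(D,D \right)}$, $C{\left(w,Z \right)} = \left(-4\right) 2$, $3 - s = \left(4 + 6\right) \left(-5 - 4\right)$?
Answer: $556516$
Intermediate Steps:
$s = 93$ ($s = 3 - \left(4 + 6\right) \left(-5 - 4\right) = 3 - 10 \left(-9\right) = 3 - -90 = 3 + 90 = 93$)
$C{\left(w,Z \right)} = -8$
$a{\left(D,S \right)} = - 8 D$ ($a{\left(D,S \right)} = D \left(-8\right) = - 8 D$)
$\left(a{\left(s,2 \cdot 2 \right)} - 2\right)^{2} = \left(\left(-8\right) 93 - 2\right)^{2} = \left(-744 - 2\right)^{2} = \left(-746\right)^{2} = 556516$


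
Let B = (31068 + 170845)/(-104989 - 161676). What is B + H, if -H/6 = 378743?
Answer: -31893958657/14035 ≈ -2.2725e+6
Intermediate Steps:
H = -2272458 (H = -6*378743 = -2272458)
B = -10627/14035 (B = 201913/(-266665) = 201913*(-1/266665) = -10627/14035 ≈ -0.75718)
B + H = -10627/14035 - 2272458 = -31893958657/14035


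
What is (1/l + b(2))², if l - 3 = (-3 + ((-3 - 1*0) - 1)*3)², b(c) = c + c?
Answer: 833569/51984 ≈ 16.035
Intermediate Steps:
b(c) = 2*c
l = 228 (l = 3 + (-3 + ((-3 - 1*0) - 1)*3)² = 3 + (-3 + ((-3 + 0) - 1)*3)² = 3 + (-3 + (-3 - 1)*3)² = 3 + (-3 - 4*3)² = 3 + (-3 - 12)² = 3 + (-15)² = 3 + 225 = 228)
(1/l + b(2))² = (1/228 + 2*2)² = (1/228 + 4)² = (913/228)² = 833569/51984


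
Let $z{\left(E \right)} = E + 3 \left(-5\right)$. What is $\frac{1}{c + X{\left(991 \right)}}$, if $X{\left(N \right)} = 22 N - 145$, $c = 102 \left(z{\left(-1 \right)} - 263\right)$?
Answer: $- \frac{1}{6801} \approx -0.00014704$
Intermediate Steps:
$z{\left(E \right)} = -15 + E$ ($z{\left(E \right)} = E - 15 = -15 + E$)
$c = -28458$ ($c = 102 \left(\left(-15 - 1\right) - 263\right) = 102 \left(-16 - 263\right) = 102 \left(-279\right) = -28458$)
$X{\left(N \right)} = -145 + 22 N$
$\frac{1}{c + X{\left(991 \right)}} = \frac{1}{-28458 + \left(-145 + 22 \cdot 991\right)} = \frac{1}{-28458 + \left(-145 + 21802\right)} = \frac{1}{-28458 + 21657} = \frac{1}{-6801} = - \frac{1}{6801}$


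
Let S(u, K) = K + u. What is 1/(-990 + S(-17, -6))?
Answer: -1/1013 ≈ -0.00098717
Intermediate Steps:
1/(-990 + S(-17, -6)) = 1/(-990 + (-6 - 17)) = 1/(-990 - 23) = 1/(-1013) = -1/1013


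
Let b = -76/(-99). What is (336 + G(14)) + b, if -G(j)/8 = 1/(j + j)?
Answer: 233182/693 ≈ 336.48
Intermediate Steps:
b = 76/99 (b = -76*(-1/99) = 76/99 ≈ 0.76768)
G(j) = -4/j (G(j) = -8/(j + j) = -8*1/(2*j) = -4/j)
(336 + G(14)) + b = (336 - 4/14) + 76/99 = (336 - 4*1/14) + 76/99 = (336 - 2/7) + 76/99 = 2350/7 + 76/99 = 233182/693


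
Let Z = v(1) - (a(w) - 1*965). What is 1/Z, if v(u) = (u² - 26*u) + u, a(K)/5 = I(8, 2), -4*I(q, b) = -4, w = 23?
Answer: 1/936 ≈ 0.0010684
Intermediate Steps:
I(q, b) = 1 (I(q, b) = -¼*(-4) = 1)
a(K) = 5 (a(K) = 5*1 = 5)
v(u) = u² - 25*u
Z = 936 (Z = 1*(-25 + 1) - (5 - 1*965) = 1*(-24) - (5 - 965) = -24 - 1*(-960) = -24 + 960 = 936)
1/Z = 1/936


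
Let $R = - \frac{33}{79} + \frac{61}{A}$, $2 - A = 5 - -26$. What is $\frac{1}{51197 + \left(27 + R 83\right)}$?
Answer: $\frac{2291}{116874776} \approx 1.9602 \cdot 10^{-5}$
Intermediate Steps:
$A = -29$ ($A = 2 - \left(5 - -26\right) = 2 - \left(5 + 26\right) = 2 - 31 = -29$)
$R = - \frac{5776}{2291}$ ($R = - \frac{33}{79} + \frac{61}{-29} = \left(-33\right) \frac{1}{79} + 61 \left(- \frac{1}{29}\right) = - \frac{33}{79} - \frac{61}{29} = - \frac{5776}{2291} \approx -2.5212$)
$\frac{1}{51197 + \left(27 + R 83\right)} = \frac{1}{51197 + \left(27 - \frac{479408}{2291}\right)} = \frac{1}{51197 - \frac{417551}{2291}} = \frac{1}{\frac{116874776}{2291}} = \frac{2291}{116874776}$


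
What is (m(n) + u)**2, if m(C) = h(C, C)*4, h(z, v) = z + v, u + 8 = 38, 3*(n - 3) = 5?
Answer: 40804/9 ≈ 4533.8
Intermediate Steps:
n = 14/3 (n = 3 + (1/3)*5 = 3 + 5/3 = 14/3 ≈ 4.6667)
u = 30 (u = -8 + 38 = 30)
h(z, v) = v + z
m(C) = 8*C (m(C) = (C + C)*4 = (2*C)*4 = 8*C)
(m(n) + u)**2 = (8*(14/3) + 30)**2 = (112/3 + 30)**2 = (202/3)**2 = 40804/9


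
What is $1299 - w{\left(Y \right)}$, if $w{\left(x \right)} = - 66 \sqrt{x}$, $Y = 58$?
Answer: $1299 + 66 \sqrt{58} \approx 1801.6$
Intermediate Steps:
$1299 - w{\left(Y \right)} = 1299 - - 66 \sqrt{58} = 1299 + 66 \sqrt{58}$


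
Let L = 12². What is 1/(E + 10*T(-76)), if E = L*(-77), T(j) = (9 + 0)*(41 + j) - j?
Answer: -1/13478 ≈ -7.4195e-5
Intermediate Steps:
L = 144
T(j) = 369 + 8*j (T(j) = 9*(41 + j) - j = (369 + 9*j) - j = 369 + 8*j)
E = -11088 (E = 144*(-77) = -11088)
1/(E + 10*T(-76)) = 1/(-11088 + 10*(369 + 8*(-76))) = 1/(-11088 + 10*(369 - 608)) = 1/(-11088 + 10*(-239)) = 1/(-11088 - 2390) = 1/(-13478) = -1/13478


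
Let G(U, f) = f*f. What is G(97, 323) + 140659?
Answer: 244988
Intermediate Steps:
G(U, f) = f²
G(97, 323) + 140659 = 323² + 140659 = 104329 + 140659 = 244988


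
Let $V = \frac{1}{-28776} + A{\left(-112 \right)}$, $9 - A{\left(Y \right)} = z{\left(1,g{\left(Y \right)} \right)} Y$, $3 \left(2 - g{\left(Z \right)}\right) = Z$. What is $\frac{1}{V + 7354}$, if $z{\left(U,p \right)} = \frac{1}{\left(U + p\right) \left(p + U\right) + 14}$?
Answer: $\frac{424935192}{3128826810137} \approx 0.00013581$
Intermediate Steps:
$g{\left(Z \right)} = 2 - \frac{Z}{3}$
$z{\left(U,p \right)} = \frac{1}{14 + \left(U + p\right)^{2}}$ ($z{\left(U,p \right)} = \frac{1}{\left(U + p\right) \left(U + p\right) + 14} = \frac{1}{\left(U + p\right)^{2} + 14} = \frac{1}{14 + \left(U + p\right)^{2}}$)
$A{\left(Y \right)} = 9 - \frac{Y}{14 + \left(3 - \frac{Y}{3}\right)^{2}}$ ($A{\left(Y \right)} = 9 - \frac{Y}{14 + \left(1 - \left(-2 + \frac{Y}{3}\right)\right)^{2}} = 9 - \frac{Y}{14 + \left(3 - \frac{Y}{3}\right)^{2}}$)
$V = \frac{3853408169}{424935192}$ ($V = \frac{1}{-28776} + \frac{9 \left(126 + \left(-9 - 112\right)^{2} - -112\right)}{126 + \left(-9 - 112\right)^{2}} = - \frac{1}{28776} + \frac{9 \left(126 + \left(-121\right)^{2} + 112\right)}{126 + \left(-121\right)^{2}} = - \frac{1}{28776} + \frac{9 \left(126 + 14641 + 112\right)}{126 + 14641} = - \frac{1}{28776} + 9 \cdot \frac{1}{14767} \cdot 14879 = - \frac{1}{28776} + \frac{133911}{14767} = \frac{3853408169}{424935192} \approx 9.0682$)
$\frac{1}{V + 7354} = \frac{1}{\frac{3853408169}{424935192} + 7354} = \frac{1}{\frac{3128826810137}{424935192}} = \frac{424935192}{3128826810137}$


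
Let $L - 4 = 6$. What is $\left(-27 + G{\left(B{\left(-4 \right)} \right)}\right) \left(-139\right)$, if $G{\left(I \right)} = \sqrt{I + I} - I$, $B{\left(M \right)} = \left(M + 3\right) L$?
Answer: $2363 - 278 i \sqrt{5} \approx 2363.0 - 621.63 i$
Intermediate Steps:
$L = 10$ ($L = 4 + 6 = 10$)
$B{\left(M \right)} = 30 + 10 M$ ($B{\left(M \right)} = \left(M + 3\right) 10 = \left(3 + M\right) 10 = 30 + 10 M$)
$G{\left(I \right)} = - I + \sqrt{2} \sqrt{I}$ ($G{\left(I \right)} = \sqrt{2 I} - I = \sqrt{2} \sqrt{I} - I = - I + \sqrt{2} \sqrt{I}$)
$\left(-27 + G{\left(B{\left(-4 \right)} \right)}\right) \left(-139\right) = \left(-27 - \left(30 - 40 - \sqrt{2} \sqrt{30 + 10 \left(-4\right)}\right)\right) \left(-139\right) = \left(-27 + \left(- (30 - 40) + \sqrt{2} \sqrt{30 - 40}\right)\right) \left(-139\right) = \left(-27 + \left(\left(-1\right) \left(-10\right) + \sqrt{2} \sqrt{-10}\right)\right) \left(-139\right) = \left(-27 + \left(10 + \sqrt{2} i \sqrt{10}\right)\right) \left(-139\right) = \left(-27 + \left(10 + 2 i \sqrt{5}\right)\right) \left(-139\right) = \left(-17 + 2 i \sqrt{5}\right) \left(-139\right) = 2363 - 278 i \sqrt{5}$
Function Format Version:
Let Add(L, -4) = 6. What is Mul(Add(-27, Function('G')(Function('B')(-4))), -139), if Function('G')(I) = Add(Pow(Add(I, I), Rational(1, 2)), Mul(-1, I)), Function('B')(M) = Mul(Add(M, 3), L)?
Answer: Add(2363, Mul(-278, I, Pow(5, Rational(1, 2)))) ≈ Add(2363.0, Mul(-621.63, I))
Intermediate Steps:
L = 10 (L = Add(4, 6) = 10)
Function('B')(M) = Add(30, Mul(10, M)) (Function('B')(M) = Mul(Add(M, 3), 10) = Mul(Add(3, M), 10) = Add(30, Mul(10, M)))
Function('G')(I) = Add(Mul(-1, I), Mul(Pow(2, Rational(1, 2)), Pow(I, Rational(1, 2)))) (Function('G')(I) = Add(Pow(Mul(2, I), Rational(1, 2)), Mul(-1, I)) = Add(Mul(Pow(2, Rational(1, 2)), Pow(I, Rational(1, 2))), Mul(-1, I)) = Add(Mul(-1, I), Mul(Pow(2, Rational(1, 2)), Pow(I, Rational(1, 2)))))
Mul(Add(-27, Function('G')(Function('B')(-4))), -139) = Mul(Add(-27, Add(Mul(-1, Add(30, Mul(10, -4))), Mul(Pow(2, Rational(1, 2)), Pow(Add(30, Mul(10, -4)), Rational(1, 2))))), -139) = Mul(Add(-27, Add(Mul(-1, Add(30, -40)), Mul(Pow(2, Rational(1, 2)), Pow(Add(30, -40), Rational(1, 2))))), -139) = Mul(Add(-27, Add(Mul(-1, -10), Mul(Pow(2, Rational(1, 2)), Pow(-10, Rational(1, 2))))), -139) = Mul(Add(-27, Add(10, Mul(Pow(2, Rational(1, 2)), Mul(I, Pow(10, Rational(1, 2)))))), -139) = Mul(Add(-27, Add(10, Mul(2, I, Pow(5, Rational(1, 2))))), -139) = Mul(Add(-17, Mul(2, I, Pow(5, Rational(1, 2)))), -139) = Add(2363, Mul(-278, I, Pow(5, Rational(1, 2))))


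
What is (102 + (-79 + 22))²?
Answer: 2025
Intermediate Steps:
(102 + (-79 + 22))² = (102 - 57)² = 45² = 2025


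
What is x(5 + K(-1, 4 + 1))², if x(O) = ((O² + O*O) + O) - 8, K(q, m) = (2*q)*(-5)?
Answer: 208849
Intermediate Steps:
K(q, m) = -10*q
x(O) = -8 + O + 2*O² (x(O) = ((O² + O²) + O) - 8 = (2*O² + O) - 8 = (O + 2*O²) - 8 = -8 + O + 2*O²)
x(5 + K(-1, 4 + 1))² = (-8 + (5 - 10*(-1)) + 2*(5 - 10*(-1))²)² = (-8 + (5 + 10) + 2*(5 + 10)²)² = (-8 + 15 + 2*15²)² = (-8 + 15 + 2*225)² = (-8 + 15 + 450)² = 457² = 208849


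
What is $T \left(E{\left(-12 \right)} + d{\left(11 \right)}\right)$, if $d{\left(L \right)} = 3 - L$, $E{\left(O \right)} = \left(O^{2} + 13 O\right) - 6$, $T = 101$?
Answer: $-2626$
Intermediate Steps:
$E{\left(O \right)} = -6 + O^{2} + 13 O$
$T \left(E{\left(-12 \right)} + d{\left(11 \right)}\right) = 101 \left(\left(-6 + \left(-12\right)^{2} + 13 \left(-12\right)\right) + \left(3 - 11\right)\right) = 101 \left(\left(-6 + 144 - 156\right) + \left(3 - 11\right)\right) = 101 \left(-18 - 8\right) = 101 \left(-26\right) = -2626$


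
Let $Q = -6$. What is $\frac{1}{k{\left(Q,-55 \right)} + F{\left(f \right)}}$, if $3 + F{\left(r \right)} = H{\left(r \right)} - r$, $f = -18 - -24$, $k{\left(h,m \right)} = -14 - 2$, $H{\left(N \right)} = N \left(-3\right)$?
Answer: $- \frac{1}{43} \approx -0.023256$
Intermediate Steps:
$H{\left(N \right)} = - 3 N$
$k{\left(h,m \right)} = -16$
$f = 6$ ($f = -18 + 24 = 6$)
$F{\left(r \right)} = -3 - 4 r$
$\frac{1}{k{\left(Q,-55 \right)} + F{\left(f \right)}} = \frac{1}{-16 - 27} = \frac{1}{-43} = - \frac{1}{43}$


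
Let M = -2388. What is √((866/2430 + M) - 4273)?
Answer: I*√121390230/135 ≈ 81.613*I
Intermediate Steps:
√((866/2430 + M) - 4273) = √((866/2430 - 2388) - 4273) = √((866*(1/2430) - 2388) - 4273) = √((433/1215 - 2388) - 4273) = √(-2900987/1215 - 4273) = √(-8092682/1215) = I*√121390230/135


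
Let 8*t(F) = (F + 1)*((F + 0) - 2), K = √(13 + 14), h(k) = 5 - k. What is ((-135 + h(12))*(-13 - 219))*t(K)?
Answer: 102950 - 12354*√3 ≈ 81552.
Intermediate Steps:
K = 3*√3 (K = √27 = 3*√3 ≈ 5.1962)
t(F) = (1 + F)*(-2 + F)/8 (t(F) = ((F + 1)*((F + 0) - 2))/8 = ((1 + F)*(F - 2))/8 = ((1 + F)*(-2 + F))/8 = (1 + F)*(-2 + F)/8)
((-135 + h(12))*(-13 - 219))*t(K) = ((-135 + (5 - 1*12))*(-13 - 219))*(-¼ - 3*√3/8 + (3*√3)²/8) = ((-135 + (5 - 12))*(-232))*(-¼ - 3*√3/8 + (⅛)*27) = ((-135 - 7)*(-232))*(-¼ - 3*√3/8 + 27/8) = (-142*(-232))*(25/8 - 3*√3/8) = 32944*(25/8 - 3*√3/8) = 102950 - 12354*√3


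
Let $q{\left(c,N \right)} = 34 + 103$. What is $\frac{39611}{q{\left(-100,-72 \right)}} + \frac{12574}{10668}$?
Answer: $\frac{212146393}{730758} \approx 290.31$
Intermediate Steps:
$q{\left(c,N \right)} = 137$
$\frac{39611}{q{\left(-100,-72 \right)}} + \frac{12574}{10668} = \frac{39611}{137} + \frac{12574}{10668} = 39611 \cdot \frac{1}{137} + 12574 \cdot \frac{1}{10668} = \frac{39611}{137} + \frac{6287}{5334} = \frac{212146393}{730758}$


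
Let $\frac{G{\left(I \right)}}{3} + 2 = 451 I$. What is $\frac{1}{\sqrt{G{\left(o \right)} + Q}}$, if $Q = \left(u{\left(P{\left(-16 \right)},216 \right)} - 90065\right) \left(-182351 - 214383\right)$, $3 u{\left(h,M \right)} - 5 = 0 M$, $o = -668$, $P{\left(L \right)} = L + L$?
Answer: $\frac{\sqrt{321572544090}}{107190848030} \approx 5.2903 \cdot 10^{-6}$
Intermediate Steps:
$P{\left(L \right)} = 2 L$
$u{\left(h,M \right)} = \frac{5}{3}$ ($u{\left(h,M \right)} = \frac{5}{3} + \frac{0 M}{3} = \frac{5}{3} + \frac{1}{3} \cdot 0 = \frac{5}{3} + 0 = \frac{5}{3}$)
$G{\left(I \right)} = -6 + 1353 I$ ($G{\left(I \right)} = -6 + 3 \cdot 451 I = -6 + 1353 I$)
$Q = \frac{107193559460}{3}$ ($Q = \left(\frac{5}{3} - 90065\right) \left(-182351 - 214383\right) = \left(- \frac{270190}{3}\right) \left(-396734\right) = \frac{107193559460}{3} \approx 3.5731 \cdot 10^{10}$)
$\frac{1}{\sqrt{G{\left(o \right)} + Q}} = \frac{1}{\sqrt{\left(-6 + 1353 \left(-668\right)\right) + \frac{107193559460}{3}}} = \frac{1}{\sqrt{\left(-6 - 903804\right) + \frac{107193559460}{3}}} = \frac{1}{\sqrt{-903810 + \frac{107193559460}{3}}} = \frac{1}{\sqrt{\frac{107190848030}{3}}} = \frac{1}{\frac{1}{3} \sqrt{321572544090}} = \frac{\sqrt{321572544090}}{107190848030}$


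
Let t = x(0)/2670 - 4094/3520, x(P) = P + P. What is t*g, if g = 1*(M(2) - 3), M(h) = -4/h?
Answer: 2047/352 ≈ 5.8153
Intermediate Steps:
x(P) = 2*P
t = -2047/1760 (t = (2*0)/2670 - 4094/3520 = 0*(1/2670) - 4094*1/3520 = 0 - 2047/1760 = -2047/1760 ≈ -1.1631)
g = -5 (g = 1*(-4/2 - 3) = 1*(-4*½ - 3) = 1*(-2 - 3) = 1*(-5) = -5)
t*g = -2047/1760*(-5) = 2047/352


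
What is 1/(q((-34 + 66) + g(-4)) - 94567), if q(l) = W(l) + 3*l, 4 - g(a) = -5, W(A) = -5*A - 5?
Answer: -1/94654 ≈ -1.0565e-5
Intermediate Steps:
W(A) = -5 - 5*A
g(a) = 9 (g(a) = 4 - 1*(-5) = 4 + 5 = 9)
q(l) = -5 - 2*l (q(l) = (-5 - 5*l) + 3*l = -5 - 2*l)
1/(q((-34 + 66) + g(-4)) - 94567) = 1/((-5 - 2*((-34 + 66) + 9)) - 94567) = 1/((-5 - 2*(32 + 9)) - 94567) = 1/((-5 - 2*41) - 94567) = 1/((-5 - 82) - 94567) = 1/(-87 - 94567) = 1/(-94654) = -1/94654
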